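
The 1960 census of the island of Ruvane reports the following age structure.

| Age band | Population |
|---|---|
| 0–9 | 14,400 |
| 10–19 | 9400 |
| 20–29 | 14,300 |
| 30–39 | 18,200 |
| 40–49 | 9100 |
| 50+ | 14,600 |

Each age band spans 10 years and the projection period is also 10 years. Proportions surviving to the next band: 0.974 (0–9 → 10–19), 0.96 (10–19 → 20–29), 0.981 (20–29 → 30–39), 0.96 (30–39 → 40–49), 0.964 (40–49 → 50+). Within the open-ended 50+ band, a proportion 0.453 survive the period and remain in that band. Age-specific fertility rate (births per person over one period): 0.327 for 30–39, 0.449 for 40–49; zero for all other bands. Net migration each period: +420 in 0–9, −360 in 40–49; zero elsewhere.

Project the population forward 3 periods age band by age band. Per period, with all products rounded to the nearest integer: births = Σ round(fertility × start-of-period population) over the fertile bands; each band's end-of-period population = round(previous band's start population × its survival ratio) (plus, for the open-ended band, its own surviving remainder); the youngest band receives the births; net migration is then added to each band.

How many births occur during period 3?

8780

After projecting period 1:
Births: 18200 * 0.327 = 5951, 9100 * 0.449 = 4086 ⇒ total 10037
10–19: 14400 * 0.974 = 14026
20–29: 9400 * 0.96 = 9024
30–39: 14300 * 0.981 = 14028
40–49: 18200 * 0.96 = 17472
50+: 9100 * 0.964 + 14600 * 0.453 = 8772 + 6614 = 15386
Net migration: 0–9 + 420 → 10457; 40–49 − 360 → 17112
Giving 10457 / 14026 / 9024 / 14028 / 17112 / 15386.
After projecting period 2:
Births: 14028 * 0.327 = 4587, 17112 * 0.449 = 7683 ⇒ total 12270
10–19: 10457 * 0.974 = 10185
20–29: 14026 * 0.96 = 13465
30–39: 9024 * 0.981 = 8853
40–49: 14028 * 0.96 = 13467
50+: 17112 * 0.964 + 15386 * 0.453 = 16496 + 6970 = 23466
Net migration: 0–9 + 420 → 12690; 40–49 − 360 → 13107
Giving 12690 / 10185 / 13465 / 8853 / 13107 / 23466.
After projecting period 3:
Births: 8853 * 0.327 = 2895, 13107 * 0.449 = 5885 ⇒ total 8780
10–19: 12690 * 0.974 = 12360
20–29: 10185 * 0.96 = 9778
30–39: 13465 * 0.981 = 13209
40–49: 8853 * 0.96 = 8499
50+: 13107 * 0.964 + 23466 * 0.453 = 12635 + 10630 = 23265
Net migration: 0–9 + 420 → 9200; 40–49 − 360 → 8139
Giving 9200 / 12360 / 9778 / 13209 / 8139 / 23265.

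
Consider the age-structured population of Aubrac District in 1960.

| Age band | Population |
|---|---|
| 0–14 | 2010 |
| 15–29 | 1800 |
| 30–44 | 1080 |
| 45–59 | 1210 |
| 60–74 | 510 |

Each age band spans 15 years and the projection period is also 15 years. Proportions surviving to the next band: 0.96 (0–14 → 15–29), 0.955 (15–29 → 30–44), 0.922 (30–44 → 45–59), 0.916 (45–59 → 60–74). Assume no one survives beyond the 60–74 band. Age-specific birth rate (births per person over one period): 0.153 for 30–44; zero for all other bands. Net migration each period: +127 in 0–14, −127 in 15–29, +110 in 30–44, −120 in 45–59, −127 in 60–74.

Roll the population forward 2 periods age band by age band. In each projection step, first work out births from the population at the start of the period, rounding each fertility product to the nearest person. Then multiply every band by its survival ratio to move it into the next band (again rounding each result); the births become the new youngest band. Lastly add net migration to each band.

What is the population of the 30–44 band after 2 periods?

(Bands numbered youngest = 1 to oldest = 5.)
Period 1:
Births: 1080 * 0.153 = 165
Band 2: 2010 * 0.96 = 1930
Band 3: 1800 * 0.955 = 1719
Band 4: 1080 * 0.922 = 996
Band 5: 1210 * 0.916 = 1108
Net migration: Band 1 + 127 → 292; Band 2 − 127 → 1803; Band 3 + 110 → 1829; Band 4 − 120 → 876; Band 5 − 127 → 981
→ [292, 1803, 1829, 876, 981]
Period 2:
Births: 1829 * 0.153 = 280
Band 2: 292 * 0.96 = 280
Band 3: 1803 * 0.955 = 1722
Band 4: 1829 * 0.922 = 1686
Band 5: 876 * 0.916 = 802
Net migration: Band 1 + 127 → 407; Band 2 − 127 → 153; Band 3 + 110 → 1832; Band 4 − 120 → 1566; Band 5 − 127 → 675
→ [407, 153, 1832, 1566, 675]

1832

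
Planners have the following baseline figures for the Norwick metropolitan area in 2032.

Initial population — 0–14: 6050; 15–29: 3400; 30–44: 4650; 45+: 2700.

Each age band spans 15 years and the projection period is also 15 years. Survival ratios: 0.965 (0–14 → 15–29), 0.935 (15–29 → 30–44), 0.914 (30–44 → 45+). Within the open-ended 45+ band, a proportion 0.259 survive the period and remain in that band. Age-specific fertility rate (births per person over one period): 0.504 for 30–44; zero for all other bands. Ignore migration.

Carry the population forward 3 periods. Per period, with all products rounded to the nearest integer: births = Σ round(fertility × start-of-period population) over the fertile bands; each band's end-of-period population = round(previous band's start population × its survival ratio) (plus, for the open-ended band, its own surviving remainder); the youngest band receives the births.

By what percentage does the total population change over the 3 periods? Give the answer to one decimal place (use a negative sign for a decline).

Period 1:
Births: 4650 × 0.504 = 2344
15–29: 6050 × 0.965 = 5838
30–44: 3400 × 0.935 = 3179
45+: 4650 × 0.914 + 2700 × 0.259 = 4250 + 699 = 4949
Giving 2344 / 5838 / 3179 / 4949.
Period 2:
Births: 3179 × 0.504 = 1602
15–29: 2344 × 0.965 = 2262
30–44: 5838 × 0.935 = 5459
45+: 3179 × 0.914 + 4949 × 0.259 = 2906 + 1282 = 4188
Giving 1602 / 2262 / 5459 / 4188.
Period 3:
Births: 5459 × 0.504 = 2751
15–29: 1602 × 0.965 = 1546
30–44: 2262 × 0.935 = 2115
45+: 5459 × 0.914 + 4188 × 0.259 = 4990 + 1085 = 6075
Giving 2751 / 1546 / 2115 / 6075.
Total: 16800 → 12487; change = -4313; percentage change = -25.7%

-25.7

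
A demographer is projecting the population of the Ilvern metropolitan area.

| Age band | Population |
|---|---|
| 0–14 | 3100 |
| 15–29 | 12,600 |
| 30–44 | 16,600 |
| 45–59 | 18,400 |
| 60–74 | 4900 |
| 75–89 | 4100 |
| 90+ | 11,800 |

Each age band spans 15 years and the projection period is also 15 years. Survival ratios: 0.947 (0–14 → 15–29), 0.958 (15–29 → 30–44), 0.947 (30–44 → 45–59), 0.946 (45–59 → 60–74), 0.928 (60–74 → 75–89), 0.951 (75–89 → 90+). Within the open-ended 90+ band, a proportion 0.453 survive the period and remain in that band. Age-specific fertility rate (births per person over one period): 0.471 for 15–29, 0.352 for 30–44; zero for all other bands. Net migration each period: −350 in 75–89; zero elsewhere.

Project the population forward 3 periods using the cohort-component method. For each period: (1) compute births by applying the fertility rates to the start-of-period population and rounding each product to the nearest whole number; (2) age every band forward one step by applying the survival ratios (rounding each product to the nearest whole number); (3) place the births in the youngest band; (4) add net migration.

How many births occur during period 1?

Period 1.
Births: 12600 × 0.471 = 5935, 16600 × 0.352 = 5843 → total 11778
15–29: 3100 × 0.947 = 2936
30–44: 12600 × 0.958 = 12071
45–59: 16600 × 0.947 = 15720
60–74: 18400 × 0.946 = 17406
75–89: 4900 × 0.928 = 4547
90+: 4100 × 0.951 + 11800 × 0.453 = 3899 + 5345 = 9244
Net migration: 75–89 − 350 → 4197
Population now: 0–14=11778, 15–29=2936, 30–44=12071, 45–59=15720, 60–74=17406, 75–89=4197, 90+=9244

11778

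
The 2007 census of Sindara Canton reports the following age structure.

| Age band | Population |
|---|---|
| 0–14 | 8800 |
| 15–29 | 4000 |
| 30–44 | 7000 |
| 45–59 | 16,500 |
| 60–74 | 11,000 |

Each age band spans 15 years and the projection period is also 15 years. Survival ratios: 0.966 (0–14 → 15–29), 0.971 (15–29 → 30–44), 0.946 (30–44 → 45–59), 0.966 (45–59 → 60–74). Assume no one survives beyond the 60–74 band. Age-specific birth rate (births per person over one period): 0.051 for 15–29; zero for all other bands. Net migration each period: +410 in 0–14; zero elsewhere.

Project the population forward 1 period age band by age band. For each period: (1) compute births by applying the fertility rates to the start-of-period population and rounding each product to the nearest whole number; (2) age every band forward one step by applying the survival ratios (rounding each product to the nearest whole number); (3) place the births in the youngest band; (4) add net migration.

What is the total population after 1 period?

After projecting period 1:
Births: 4000 × 0.051 = 204
15–29: 8800 × 0.966 = 8501
30–44: 4000 × 0.971 = 3884
45–59: 7000 × 0.946 = 6622
60–74: 16500 × 0.966 = 15939
Net migration: 0–14 + 410 → 614
Giving 614 / 8501 / 3884 / 6622 / 15939.
Total after period 1: 614 + 8501 + 3884 + 6622 + 15939 = 35560

35560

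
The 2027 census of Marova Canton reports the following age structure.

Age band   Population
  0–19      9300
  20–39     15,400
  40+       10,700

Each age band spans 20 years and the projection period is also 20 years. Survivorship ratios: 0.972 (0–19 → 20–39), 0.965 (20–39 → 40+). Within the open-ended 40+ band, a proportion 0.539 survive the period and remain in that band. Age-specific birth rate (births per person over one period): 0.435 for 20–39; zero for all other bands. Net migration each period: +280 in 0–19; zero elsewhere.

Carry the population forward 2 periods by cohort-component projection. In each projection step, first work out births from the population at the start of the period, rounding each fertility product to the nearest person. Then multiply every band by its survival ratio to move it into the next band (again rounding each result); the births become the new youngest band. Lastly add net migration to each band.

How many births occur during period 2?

3932

Call the groups 1 to 3, youngest first.
— Period 1 —
Births: 15400 * 0.435 = 6699
Group 2: 9300 * 0.972 = 9040
Group 3: 15400 * 0.965 + 10700 * 0.539 = 14861 + 5767 = 20628
Net migration: Group 1 + 280 → 6979
End of period: [6979, 9040, 20628]
— Period 2 —
Births: 9040 * 0.435 = 3932
Group 2: 6979 * 0.972 = 6784
Group 3: 9040 * 0.965 + 20628 * 0.539 = 8724 + 11118 = 19842
Net migration: Group 1 + 280 → 4212
End of period: [4212, 6784, 19842]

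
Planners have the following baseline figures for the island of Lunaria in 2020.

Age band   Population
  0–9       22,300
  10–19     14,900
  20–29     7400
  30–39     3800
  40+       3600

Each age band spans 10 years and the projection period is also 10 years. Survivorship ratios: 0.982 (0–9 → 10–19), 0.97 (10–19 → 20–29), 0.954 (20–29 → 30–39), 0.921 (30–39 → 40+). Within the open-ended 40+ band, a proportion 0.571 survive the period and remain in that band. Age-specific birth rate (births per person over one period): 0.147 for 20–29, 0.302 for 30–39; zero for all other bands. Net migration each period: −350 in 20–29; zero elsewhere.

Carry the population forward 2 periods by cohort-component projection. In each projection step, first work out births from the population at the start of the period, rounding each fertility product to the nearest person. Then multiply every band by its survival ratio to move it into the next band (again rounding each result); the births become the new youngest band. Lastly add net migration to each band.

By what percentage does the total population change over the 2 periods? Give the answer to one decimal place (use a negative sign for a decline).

-3.0

Call the bands 1 to 5, youngest first.
Period 1:
Births: 7400 × 0.147 = 1088  |  3800 × 0.302 = 1148 → 2236
Band 2: 22300 × 0.982 = 21899
Band 3: 14900 × 0.97 = 14453
Band 4: 7400 × 0.954 = 7060
Band 5: 3800 × 0.921 + 3600 × 0.571 = 3500 + 2056 = 5556
Net migration: Band 3 − 350 → 14103
→ [2236, 21899, 14103, 7060, 5556]
Period 2:
Births: 14103 × 0.147 = 2073  |  7060 × 0.302 = 2132 → 4205
Band 2: 2236 × 0.982 = 2196
Band 3: 21899 × 0.97 = 21242
Band 4: 14103 × 0.954 = 13454
Band 5: 7060 × 0.921 + 5556 × 0.571 = 6502 + 3172 = 9674
Net migration: Band 3 − 350 → 20892
→ [4205, 2196, 20892, 13454, 9674]
Total: 52000 → 50421; change = -1579; percentage change = -3.0%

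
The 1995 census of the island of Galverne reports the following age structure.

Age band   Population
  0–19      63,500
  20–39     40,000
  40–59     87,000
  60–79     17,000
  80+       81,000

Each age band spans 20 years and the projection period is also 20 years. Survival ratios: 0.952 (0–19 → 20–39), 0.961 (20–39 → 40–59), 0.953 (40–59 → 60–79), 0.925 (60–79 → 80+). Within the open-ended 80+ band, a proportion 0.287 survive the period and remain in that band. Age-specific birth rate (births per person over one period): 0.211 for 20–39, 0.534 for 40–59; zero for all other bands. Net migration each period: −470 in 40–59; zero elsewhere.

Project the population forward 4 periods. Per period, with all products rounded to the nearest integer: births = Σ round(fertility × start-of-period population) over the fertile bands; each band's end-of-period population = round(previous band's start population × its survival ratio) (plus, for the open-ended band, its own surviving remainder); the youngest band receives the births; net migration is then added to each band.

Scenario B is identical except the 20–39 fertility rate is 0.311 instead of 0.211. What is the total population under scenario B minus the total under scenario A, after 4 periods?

22009

Period 1.
Births: 40000 * 0.211 = 8440  |  87000 * 0.534 = 46458 → 54898
20–39: 63500 * 0.952 = 60452
40–59: 40000 * 0.961 = 38440
60–79: 87000 * 0.953 = 82911
80+: 17000 * 0.925 + 81000 * 0.287 = 15725 + 23247 = 38972
Net migration: 40–59 − 470 → 37970
Giving 54898 / 60452 / 37970 / 82911 / 38972.
Period 2.
Births: 60452 * 0.211 = 12755  |  37970 * 0.534 = 20276 → 33031
20–39: 54898 * 0.952 = 52263
40–59: 60452 * 0.961 = 58094
60–79: 37970 * 0.953 = 36185
80+: 82911 * 0.925 + 38972 * 0.287 = 76693 + 11185 = 87878
Net migration: 40–59 − 470 → 57624
Giving 33031 / 52263 / 57624 / 36185 / 87878.
Period 3.
Births: 52263 * 0.211 = 11027  |  57624 * 0.534 = 30771 → 41798
20–39: 33031 * 0.952 = 31446
40–59: 52263 * 0.961 = 50225
60–79: 57624 * 0.953 = 54916
80+: 36185 * 0.925 + 87878 * 0.287 = 33471 + 25221 = 58692
Net migration: 40–59 − 470 → 49755
Giving 41798 / 31446 / 49755 / 54916 / 58692.
Period 4.
Births: 31446 * 0.211 = 6635  |  49755 * 0.534 = 26569 → 33204
20–39: 41798 * 0.952 = 39792
40–59: 31446 * 0.961 = 30220
60–79: 49755 * 0.953 = 47417
80+: 54916 * 0.925 + 58692 * 0.287 = 50797 + 16845 = 67642
Net migration: 40–59 − 470 → 29750
Giving 33204 / 39792 / 29750 / 47417 / 67642.
Scenario A total after 4 periods: 217805
Scenario B projection —
Period 1.
Births: 40000 * 0.311 = 12440  |  87000 * 0.534 = 46458 → 58898
20–39: 63500 * 0.952 = 60452
40–59: 40000 * 0.961 = 38440
60–79: 87000 * 0.953 = 82911
80+: 17000 * 0.925 + 81000 * 0.287 = 15725 + 23247 = 38972
Net migration: 40–59 − 470 → 37970
Giving 58898 / 60452 / 37970 / 82911 / 38972.
Period 2.
Births: 60452 * 0.311 = 18801  |  37970 * 0.534 = 20276 → 39077
20–39: 58898 * 0.952 = 56071
40–59: 60452 * 0.961 = 58094
60–79: 37970 * 0.953 = 36185
80+: 82911 * 0.925 + 38972 * 0.287 = 76693 + 11185 = 87878
Net migration: 40–59 − 470 → 57624
Giving 39077 / 56071 / 57624 / 36185 / 87878.
Period 3.
Births: 56071 * 0.311 = 17438  |  57624 * 0.534 = 30771 → 48209
20–39: 39077 * 0.952 = 37201
40–59: 56071 * 0.961 = 53884
60–79: 57624 * 0.953 = 54916
80+: 36185 * 0.925 + 87878 * 0.287 = 33471 + 25221 = 58692
Net migration: 40–59 − 470 → 53414
Giving 48209 / 37201 / 53414 / 54916 / 58692.
Period 4.
Births: 37201 * 0.311 = 11570  |  53414 * 0.534 = 28523 → 40093
20–39: 48209 * 0.952 = 45895
40–59: 37201 * 0.961 = 35750
60–79: 53414 * 0.953 = 50904
80+: 54916 * 0.925 + 58692 * 0.287 = 50797 + 16845 = 67642
Net migration: 40–59 − 470 → 35280
Giving 40093 / 45895 / 35280 / 50904 / 67642.
Scenario B total after 4 periods: 239814
Difference B − A = 239814 − 217805 = 22009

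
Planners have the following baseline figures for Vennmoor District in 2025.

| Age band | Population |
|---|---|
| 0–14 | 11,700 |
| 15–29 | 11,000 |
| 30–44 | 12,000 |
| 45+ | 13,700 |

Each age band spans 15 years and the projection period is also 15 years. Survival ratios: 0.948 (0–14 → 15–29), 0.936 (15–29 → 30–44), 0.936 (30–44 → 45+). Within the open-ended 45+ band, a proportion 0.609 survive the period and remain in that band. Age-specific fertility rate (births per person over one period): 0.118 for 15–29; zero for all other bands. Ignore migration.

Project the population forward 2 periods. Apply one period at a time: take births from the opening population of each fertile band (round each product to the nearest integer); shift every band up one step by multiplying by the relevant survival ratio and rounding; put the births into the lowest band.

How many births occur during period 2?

Numbering the groups 1..4 from youngest to oldest:
Period 1.
Births: 11000 × 0.118 = 1298
Group 2: 11700 × 0.948 = 11092
Group 3: 11000 × 0.936 = 10296
Group 4: 12000 × 0.936 + 13700 × 0.609 = 11232 + 8343 = 19575
Population now: 0–14=1298, 15–29=11092, 30–44=10296, 45+=19575
Period 2.
Births: 11092 × 0.118 = 1309
Group 2: 1298 × 0.948 = 1231
Group 3: 11092 × 0.936 = 10382
Group 4: 10296 × 0.936 + 19575 × 0.609 = 9637 + 11921 = 21558
Population now: 0–14=1309, 15–29=1231, 30–44=10382, 45+=21558

1309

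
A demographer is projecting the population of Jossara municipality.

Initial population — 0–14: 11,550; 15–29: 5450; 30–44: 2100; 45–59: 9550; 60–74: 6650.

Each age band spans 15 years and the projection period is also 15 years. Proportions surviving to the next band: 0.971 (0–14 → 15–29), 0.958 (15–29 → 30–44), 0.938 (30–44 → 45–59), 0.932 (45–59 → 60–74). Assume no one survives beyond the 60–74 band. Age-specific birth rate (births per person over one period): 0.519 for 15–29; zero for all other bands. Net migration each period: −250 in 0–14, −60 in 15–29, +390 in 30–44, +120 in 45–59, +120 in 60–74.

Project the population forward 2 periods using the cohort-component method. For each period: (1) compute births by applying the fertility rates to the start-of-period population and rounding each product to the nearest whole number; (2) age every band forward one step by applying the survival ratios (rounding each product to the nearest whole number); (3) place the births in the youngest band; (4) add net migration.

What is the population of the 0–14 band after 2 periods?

5539

Call the groups 1 to 5, youngest first.
— Period 1 —
Births: 5450 × 0.519 = 2829
Group 2: 11550 × 0.971 = 11215
Group 3: 5450 × 0.958 = 5221
Group 4: 2100 × 0.938 = 1970
Group 5: 9550 × 0.932 = 8901
Net migration: Group 1 − 250 → 2579; Group 2 − 60 → 11155; Group 3 + 390 → 5611; Group 4 + 120 → 2090; Group 5 + 120 → 9021
→ [2579, 11155, 5611, 2090, 9021]
— Period 2 —
Births: 11155 × 0.519 = 5789
Group 2: 2579 × 0.971 = 2504
Group 3: 11155 × 0.958 = 10686
Group 4: 5611 × 0.938 = 5263
Group 5: 2090 × 0.932 = 1948
Net migration: Group 1 − 250 → 5539; Group 2 − 60 → 2444; Group 3 + 390 → 11076; Group 4 + 120 → 5383; Group 5 + 120 → 2068
→ [5539, 2444, 11076, 5383, 2068]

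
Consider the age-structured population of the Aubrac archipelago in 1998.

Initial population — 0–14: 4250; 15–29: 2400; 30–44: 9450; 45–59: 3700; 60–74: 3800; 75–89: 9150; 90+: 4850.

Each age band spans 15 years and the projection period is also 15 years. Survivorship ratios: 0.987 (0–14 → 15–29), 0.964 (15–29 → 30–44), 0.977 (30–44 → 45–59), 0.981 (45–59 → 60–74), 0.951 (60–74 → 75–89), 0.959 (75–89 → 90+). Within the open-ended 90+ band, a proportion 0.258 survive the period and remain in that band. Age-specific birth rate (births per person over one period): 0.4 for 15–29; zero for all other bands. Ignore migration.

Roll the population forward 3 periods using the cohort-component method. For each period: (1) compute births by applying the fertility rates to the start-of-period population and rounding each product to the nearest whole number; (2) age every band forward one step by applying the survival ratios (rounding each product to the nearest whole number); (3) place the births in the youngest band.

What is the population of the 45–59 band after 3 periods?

3951

Call the groups 1 to 7, youngest first.
Period 1.
Births: 2400 × 0.4 = 960
Group 2: 4250 × 0.987 = 4195
Group 3: 2400 × 0.964 = 2314
Group 4: 9450 × 0.977 = 9233
Group 5: 3700 × 0.981 = 3630
Group 6: 3800 × 0.951 = 3614
Group 7: 9150 × 0.959 + 4850 × 0.258 = 8775 + 1251 = 10026
Population now: 0–14=960, 15–29=4195, 30–44=2314, 45–59=9233, 60–74=3630, 75–89=3614, 90+=10026
Period 2.
Births: 4195 × 0.4 = 1678
Group 2: 960 × 0.987 = 948
Group 3: 4195 × 0.964 = 4044
Group 4: 2314 × 0.977 = 2261
Group 5: 9233 × 0.981 = 9058
Group 6: 3630 × 0.951 = 3452
Group 7: 3614 × 0.959 + 10026 × 0.258 = 3466 + 2587 = 6053
Population now: 0–14=1678, 15–29=948, 30–44=4044, 45–59=2261, 60–74=9058, 75–89=3452, 90+=6053
Period 3.
Births: 948 × 0.4 = 379
Group 2: 1678 × 0.987 = 1656
Group 3: 948 × 0.964 = 914
Group 4: 4044 × 0.977 = 3951
Group 5: 2261 × 0.981 = 2218
Group 6: 9058 × 0.951 = 8614
Group 7: 3452 × 0.959 + 6053 × 0.258 = 3310 + 1562 = 4872
Population now: 0–14=379, 15–29=1656, 30–44=914, 45–59=3951, 60–74=2218, 75–89=8614, 90+=4872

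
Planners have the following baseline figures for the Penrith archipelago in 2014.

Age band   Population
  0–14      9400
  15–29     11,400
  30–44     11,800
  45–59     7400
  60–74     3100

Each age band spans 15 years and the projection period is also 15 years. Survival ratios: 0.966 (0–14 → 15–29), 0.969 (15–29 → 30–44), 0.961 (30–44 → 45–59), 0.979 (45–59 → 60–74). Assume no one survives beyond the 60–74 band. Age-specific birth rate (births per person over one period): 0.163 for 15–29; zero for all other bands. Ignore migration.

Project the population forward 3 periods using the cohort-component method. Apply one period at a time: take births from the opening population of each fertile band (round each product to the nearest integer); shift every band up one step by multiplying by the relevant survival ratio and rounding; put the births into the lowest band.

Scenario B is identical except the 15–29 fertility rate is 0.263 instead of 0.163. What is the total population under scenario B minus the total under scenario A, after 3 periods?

Numbering the bands 1..5 from youngest to oldest:
Period 1.
Births: 11400 * 0.163 = 1858
Band 2: 9400 * 0.966 = 9080
Band 3: 11400 * 0.969 = 11047
Band 4: 11800 * 0.961 = 11340
Band 5: 7400 * 0.979 = 7245
Giving 1858 / 9080 / 11047 / 11340 / 7245.
Period 2.
Births: 9080 * 0.163 = 1480
Band 2: 1858 * 0.966 = 1795
Band 3: 9080 * 0.969 = 8799
Band 4: 11047 * 0.961 = 10616
Band 5: 11340 * 0.979 = 11102
Giving 1480 / 1795 / 8799 / 10616 / 11102.
Period 3.
Births: 1795 * 0.163 = 293
Band 2: 1480 * 0.966 = 1430
Band 3: 1795 * 0.969 = 1739
Band 4: 8799 * 0.961 = 8456
Band 5: 10616 * 0.979 = 10393
Giving 293 / 1430 / 1739 / 8456 / 10393.
Scenario A total after 3 periods: 22311
Scenario B projection —
Period 1.
Births: 11400 * 0.263 = 2998
Band 2: 9400 * 0.966 = 9080
Band 3: 11400 * 0.969 = 11047
Band 4: 11800 * 0.961 = 11340
Band 5: 7400 * 0.979 = 7245
Giving 2998 / 9080 / 11047 / 11340 / 7245.
Period 2.
Births: 9080 * 0.263 = 2388
Band 2: 2998 * 0.966 = 2896
Band 3: 9080 * 0.969 = 8799
Band 4: 11047 * 0.961 = 10616
Band 5: 11340 * 0.979 = 11102
Giving 2388 / 2896 / 8799 / 10616 / 11102.
Period 3.
Births: 2896 * 0.263 = 762
Band 2: 2388 * 0.966 = 2307
Band 3: 2896 * 0.969 = 2806
Band 4: 8799 * 0.961 = 8456
Band 5: 10616 * 0.979 = 10393
Giving 762 / 2307 / 2806 / 8456 / 10393.
Scenario B total after 3 periods: 24724
Difference B − A = 24724 − 22311 = 2413

2413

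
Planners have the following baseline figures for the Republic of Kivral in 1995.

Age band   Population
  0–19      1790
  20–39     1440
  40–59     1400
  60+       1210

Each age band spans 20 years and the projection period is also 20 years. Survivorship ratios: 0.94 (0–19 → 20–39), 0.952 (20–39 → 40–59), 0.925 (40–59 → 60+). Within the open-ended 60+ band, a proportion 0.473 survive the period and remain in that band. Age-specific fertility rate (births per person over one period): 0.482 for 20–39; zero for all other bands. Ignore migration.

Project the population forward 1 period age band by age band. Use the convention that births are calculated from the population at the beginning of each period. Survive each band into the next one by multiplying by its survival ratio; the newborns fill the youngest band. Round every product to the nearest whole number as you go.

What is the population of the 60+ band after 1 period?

Period 1.
Births: 1440 × 0.482 = 694
20–39: 1790 × 0.94 = 1683
40–59: 1440 × 0.952 = 1371
60+: 1400 × 0.925 + 1210 × 0.473 = 1295 + 572 = 1867
Population now: 0–19=694, 20–39=1683, 40–59=1371, 60+=1867

1867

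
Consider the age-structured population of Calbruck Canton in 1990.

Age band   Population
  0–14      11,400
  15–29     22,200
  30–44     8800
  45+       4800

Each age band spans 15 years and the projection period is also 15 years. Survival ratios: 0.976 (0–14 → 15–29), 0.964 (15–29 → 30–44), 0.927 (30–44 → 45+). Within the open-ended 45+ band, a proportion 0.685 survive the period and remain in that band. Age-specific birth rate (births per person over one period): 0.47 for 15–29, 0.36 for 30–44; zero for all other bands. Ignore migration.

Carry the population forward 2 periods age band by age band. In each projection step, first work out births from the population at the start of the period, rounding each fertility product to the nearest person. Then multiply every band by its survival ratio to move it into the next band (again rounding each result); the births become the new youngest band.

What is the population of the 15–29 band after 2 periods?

13276

Numbering the bands 1..4 from youngest to oldest:
— Period 1 —
Births: 22200 × 0.47 = 10434 ; 8800 × 0.36 = 3168 → 13602
Band 2: 11400 × 0.976 = 11126
Band 3: 22200 × 0.964 = 21401
Band 4: 8800 × 0.927 + 4800 × 0.685 = 8158 + 3288 = 11446
Population now: 0–14=13602, 15–29=11126, 30–44=21401, 45+=11446
— Period 2 —
Births: 11126 × 0.47 = 5229 ; 21401 × 0.36 = 7704 → 12933
Band 2: 13602 × 0.976 = 13276
Band 3: 11126 × 0.964 = 10725
Band 4: 21401 × 0.927 + 11446 × 0.685 = 19839 + 7841 = 27680
Population now: 0–14=12933, 15–29=13276, 30–44=10725, 45+=27680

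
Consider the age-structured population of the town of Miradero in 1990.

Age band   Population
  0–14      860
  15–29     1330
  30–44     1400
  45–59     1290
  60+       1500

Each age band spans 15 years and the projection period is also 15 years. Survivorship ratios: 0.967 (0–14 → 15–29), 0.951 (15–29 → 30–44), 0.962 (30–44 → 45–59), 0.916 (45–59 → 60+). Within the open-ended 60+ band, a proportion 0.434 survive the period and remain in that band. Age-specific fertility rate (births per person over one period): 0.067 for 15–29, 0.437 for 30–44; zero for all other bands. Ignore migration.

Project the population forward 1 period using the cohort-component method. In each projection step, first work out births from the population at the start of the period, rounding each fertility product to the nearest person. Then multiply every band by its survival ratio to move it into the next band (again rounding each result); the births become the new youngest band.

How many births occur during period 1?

[period 1]
Births: 1330 * 0.067 = 89, 1400 * 0.437 = 612 → total 701
15–29: 860 * 0.967 = 832
30–44: 1330 * 0.951 = 1265
45–59: 1400 * 0.962 = 1347
60+: 1290 * 0.916 + 1500 * 0.434 = 1182 + 651 = 1833
End of period: [701, 832, 1265, 1347, 1833]

701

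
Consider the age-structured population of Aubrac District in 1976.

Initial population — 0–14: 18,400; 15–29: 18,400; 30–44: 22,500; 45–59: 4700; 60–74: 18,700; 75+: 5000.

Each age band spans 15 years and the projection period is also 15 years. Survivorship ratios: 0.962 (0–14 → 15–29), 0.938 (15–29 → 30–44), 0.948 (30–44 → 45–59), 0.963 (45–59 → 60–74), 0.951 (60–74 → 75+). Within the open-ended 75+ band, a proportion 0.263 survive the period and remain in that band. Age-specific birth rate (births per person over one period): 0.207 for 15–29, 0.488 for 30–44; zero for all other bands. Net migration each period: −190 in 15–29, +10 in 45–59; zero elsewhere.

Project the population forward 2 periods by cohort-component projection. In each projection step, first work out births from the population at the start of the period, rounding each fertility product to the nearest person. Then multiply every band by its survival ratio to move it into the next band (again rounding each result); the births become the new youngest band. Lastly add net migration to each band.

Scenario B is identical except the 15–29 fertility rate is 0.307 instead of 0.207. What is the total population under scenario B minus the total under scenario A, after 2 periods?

Let band 1 be 0–14 through band 6 = 75+.
After projecting period 1:
Births: 18400 × 0.207 = 3809 ; 22500 × 0.488 = 10980 → total 14789
Band 2: 18400 × 0.962 = 17701
Band 3: 18400 × 0.938 = 17259
Band 4: 22500 × 0.948 = 21330
Band 5: 4700 × 0.963 = 4526
Band 6: 18700 × 0.951 + 5000 × 0.263 = 17784 + 1315 = 19099
Net migration: Band 2 − 190 → 17511; Band 4 + 10 → 21340
Population now: 0–14=14789, 15–29=17511, 30–44=17259, 45–59=21340, 60–74=4526, 75+=19099
After projecting period 2:
Births: 17511 × 0.207 = 3625 ; 17259 × 0.488 = 8422 → total 12047
Band 2: 14789 × 0.962 = 14227
Band 3: 17511 × 0.938 = 16425
Band 4: 17259 × 0.948 = 16362
Band 5: 21340 × 0.963 = 20550
Band 6: 4526 × 0.951 + 19099 × 0.263 = 4304 + 5023 = 9327
Net migration: Band 2 − 190 → 14037; Band 4 + 10 → 16372
Population now: 0–14=12047, 15–29=14037, 30–44=16425, 45–59=16372, 60–74=20550, 75+=9327
Scenario A total after 2 periods: 88758
Scenario B projection —
After projecting period 1:
Births: 18400 × 0.307 = 5649 ; 22500 × 0.488 = 10980 → total 16629
Band 2: 18400 × 0.962 = 17701
Band 3: 18400 × 0.938 = 17259
Band 4: 22500 × 0.948 = 21330
Band 5: 4700 × 0.963 = 4526
Band 6: 18700 × 0.951 + 5000 × 0.263 = 17784 + 1315 = 19099
Net migration: Band 2 − 190 → 17511; Band 4 + 10 → 21340
Population now: 0–14=16629, 15–29=17511, 30–44=17259, 45–59=21340, 60–74=4526, 75+=19099
After projecting period 2:
Births: 17511 × 0.307 = 5376 ; 17259 × 0.488 = 8422 → total 13798
Band 2: 16629 × 0.962 = 15997
Band 3: 17511 × 0.938 = 16425
Band 4: 17259 × 0.948 = 16362
Band 5: 21340 × 0.963 = 20550
Band 6: 4526 × 0.951 + 19099 × 0.263 = 4304 + 5023 = 9327
Net migration: Band 2 − 190 → 15807; Band 4 + 10 → 16372
Population now: 0–14=13798, 15–29=15807, 30–44=16425, 45–59=16372, 60–74=20550, 75+=9327
Scenario B total after 2 periods: 92279
Difference B − A = 92279 − 88758 = 3521

3521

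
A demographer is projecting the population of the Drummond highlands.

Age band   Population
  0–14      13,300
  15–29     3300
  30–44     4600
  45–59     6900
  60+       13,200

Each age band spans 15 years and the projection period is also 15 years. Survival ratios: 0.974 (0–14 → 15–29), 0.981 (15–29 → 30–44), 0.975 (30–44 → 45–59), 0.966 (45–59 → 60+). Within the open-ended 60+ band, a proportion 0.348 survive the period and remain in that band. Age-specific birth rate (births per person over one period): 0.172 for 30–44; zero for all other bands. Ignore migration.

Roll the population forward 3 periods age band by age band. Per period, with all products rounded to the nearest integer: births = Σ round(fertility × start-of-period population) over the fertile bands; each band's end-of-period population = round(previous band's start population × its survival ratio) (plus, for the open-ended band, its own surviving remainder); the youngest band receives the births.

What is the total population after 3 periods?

21794

Call the bands 1 to 5, youngest first.
After projecting period 1:
Births: 4600 × 0.172 = 791
Band 2: 13300 × 0.974 = 12954
Band 3: 3300 × 0.981 = 3237
Band 4: 4600 × 0.975 = 4485
Band 5: 6900 × 0.966 + 13200 × 0.348 = 6665 + 4594 = 11259
Giving 791 / 12954 / 3237 / 4485 / 11259.
After projecting period 2:
Births: 3237 × 0.172 = 557
Band 2: 791 × 0.974 = 770
Band 3: 12954 × 0.981 = 12708
Band 4: 3237 × 0.975 = 3156
Band 5: 4485 × 0.966 + 11259 × 0.348 = 4333 + 3918 = 8251
Giving 557 / 770 / 12708 / 3156 / 8251.
After projecting period 3:
Births: 12708 × 0.172 = 2186
Band 2: 557 × 0.974 = 543
Band 3: 770 × 0.981 = 755
Band 4: 12708 × 0.975 = 12390
Band 5: 3156 × 0.966 + 8251 × 0.348 = 3049 + 2871 = 5920
Giving 2186 / 543 / 755 / 12390 / 5920.
Total after period 3: 2186 + 543 + 755 + 12390 + 5920 = 21794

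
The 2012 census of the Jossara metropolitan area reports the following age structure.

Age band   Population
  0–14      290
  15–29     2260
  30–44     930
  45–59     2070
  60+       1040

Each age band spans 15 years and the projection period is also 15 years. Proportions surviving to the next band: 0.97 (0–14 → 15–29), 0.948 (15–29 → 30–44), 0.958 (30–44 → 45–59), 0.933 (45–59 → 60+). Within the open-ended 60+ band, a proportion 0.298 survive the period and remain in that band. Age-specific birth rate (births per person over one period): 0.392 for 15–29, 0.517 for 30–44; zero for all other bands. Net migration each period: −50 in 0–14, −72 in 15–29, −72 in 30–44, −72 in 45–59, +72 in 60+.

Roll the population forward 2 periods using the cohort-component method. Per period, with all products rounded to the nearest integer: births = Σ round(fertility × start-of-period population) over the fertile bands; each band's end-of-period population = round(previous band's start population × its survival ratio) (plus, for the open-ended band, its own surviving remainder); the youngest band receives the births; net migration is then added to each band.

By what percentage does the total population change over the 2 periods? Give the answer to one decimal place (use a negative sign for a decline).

-10.9

(Bands numbered youngest = 1 to oldest = 5.)
[period 1]
Births: 2260 * 0.392 = 886  |  930 * 0.517 = 481 → total 1367
Band 2: 290 * 0.97 = 281
Band 3: 2260 * 0.948 = 2142
Band 4: 930 * 0.958 = 891
Band 5: 2070 * 0.933 + 1040 * 0.298 = 1931 + 310 = 2241
Net migration: Band 1 − 50 → 1317; Band 2 − 72 → 209; Band 3 − 72 → 2070; Band 4 − 72 → 819; Band 5 + 72 → 2313
→ [1317, 209, 2070, 819, 2313]
[period 2]
Births: 209 * 0.392 = 82  |  2070 * 0.517 = 1070 → total 1152
Band 2: 1317 * 0.97 = 1277
Band 3: 209 * 0.948 = 198
Band 4: 2070 * 0.958 = 1983
Band 5: 819 * 0.933 + 2313 * 0.298 = 764 + 689 = 1453
Net migration: Band 1 − 50 → 1102; Band 2 − 72 → 1205; Band 3 − 72 → 126; Band 4 − 72 → 1911; Band 5 + 72 → 1525
→ [1102, 1205, 126, 1911, 1525]
Total: 6590 → 5869; change = -721; percentage change = -10.9%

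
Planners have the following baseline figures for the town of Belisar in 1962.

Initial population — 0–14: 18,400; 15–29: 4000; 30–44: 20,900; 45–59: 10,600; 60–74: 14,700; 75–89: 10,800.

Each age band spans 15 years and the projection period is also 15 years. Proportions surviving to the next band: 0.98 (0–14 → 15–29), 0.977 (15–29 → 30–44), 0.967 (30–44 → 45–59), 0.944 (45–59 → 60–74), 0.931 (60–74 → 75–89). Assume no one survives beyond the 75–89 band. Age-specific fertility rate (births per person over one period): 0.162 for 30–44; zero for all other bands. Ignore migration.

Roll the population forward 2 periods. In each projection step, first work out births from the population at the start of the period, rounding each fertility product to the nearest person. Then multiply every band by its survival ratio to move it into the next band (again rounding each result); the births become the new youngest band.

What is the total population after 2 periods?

(Bands numbered youngest = 1 to oldest = 6.)
After projecting period 1:
Births: 20900 * 0.162 = 3386
Band 2: 18400 * 0.98 = 18032
Band 3: 4000 * 0.977 = 3908
Band 4: 20900 * 0.967 = 20210
Band 5: 10600 * 0.944 = 10006
Band 6: 14700 * 0.931 = 13686
→ [3386, 18032, 3908, 20210, 10006, 13686]
After projecting period 2:
Births: 3908 * 0.162 = 633
Band 2: 3386 * 0.98 = 3318
Band 3: 18032 * 0.977 = 17617
Band 4: 3908 * 0.967 = 3779
Band 5: 20210 * 0.944 = 19078
Band 6: 10006 * 0.931 = 9316
→ [633, 3318, 17617, 3779, 19078, 9316]
Total after period 2: 633 + 3318 + 17617 + 3779 + 19078 + 9316 = 53741

53741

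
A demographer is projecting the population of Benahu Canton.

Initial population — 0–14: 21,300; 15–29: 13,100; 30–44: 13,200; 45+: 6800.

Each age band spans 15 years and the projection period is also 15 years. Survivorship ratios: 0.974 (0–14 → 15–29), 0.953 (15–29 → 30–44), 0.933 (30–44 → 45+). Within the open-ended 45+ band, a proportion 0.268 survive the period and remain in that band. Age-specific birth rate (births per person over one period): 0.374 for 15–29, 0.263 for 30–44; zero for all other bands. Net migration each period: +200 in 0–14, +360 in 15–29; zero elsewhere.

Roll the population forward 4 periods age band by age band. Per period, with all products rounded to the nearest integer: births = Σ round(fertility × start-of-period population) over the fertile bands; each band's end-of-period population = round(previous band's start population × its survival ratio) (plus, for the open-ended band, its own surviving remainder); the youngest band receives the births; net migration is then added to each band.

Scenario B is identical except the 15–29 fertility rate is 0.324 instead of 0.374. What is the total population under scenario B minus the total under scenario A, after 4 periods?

[period 1]
Births: 13100 × 0.374 = 4899, 13200 × 0.263 = 3472 → total 8371
15–29: 21300 × 0.974 = 20746
30–44: 13100 × 0.953 = 12484
45+: 13200 × 0.933 + 6800 × 0.268 = 12316 + 1822 = 14138
Net migration: 0–14 + 200 → 8571; 15–29 + 360 → 21106
→ [8571, 21106, 12484, 14138]
[period 2]
Births: 21106 × 0.374 = 7894, 12484 × 0.263 = 3283 → total 11177
15–29: 8571 × 0.974 = 8348
30–44: 21106 × 0.953 = 20114
45+: 12484 × 0.933 + 14138 × 0.268 = 11648 + 3789 = 15437
Net migration: 0–14 + 200 → 11377; 15–29 + 360 → 8708
→ [11377, 8708, 20114, 15437]
[period 3]
Births: 8708 × 0.374 = 3257, 20114 × 0.263 = 5290 → total 8547
15–29: 11377 × 0.974 = 11081
30–44: 8708 × 0.953 = 8299
45+: 20114 × 0.933 + 15437 × 0.268 = 18766 + 4137 = 22903
Net migration: 0–14 + 200 → 8747; 15–29 + 360 → 11441
→ [8747, 11441, 8299, 22903]
[period 4]
Births: 11441 × 0.374 = 4279, 8299 × 0.263 = 2183 → total 6462
15–29: 8747 × 0.974 = 8520
30–44: 11441 × 0.953 = 10903
45+: 8299 × 0.933 + 22903 × 0.268 = 7743 + 6138 = 13881
Net migration: 0–14 + 200 → 6662; 15–29 + 360 → 8880
→ [6662, 8880, 10903, 13881]
Scenario A total after 4 periods: 40326
Scenario B projection —
[period 1]
Births: 13100 × 0.324 = 4244, 13200 × 0.263 = 3472 → total 7716
15–29: 21300 × 0.974 = 20746
30–44: 13100 × 0.953 = 12484
45+: 13200 × 0.933 + 6800 × 0.268 = 12316 + 1822 = 14138
Net migration: 0–14 + 200 → 7916; 15–29 + 360 → 21106
→ [7916, 21106, 12484, 14138]
[period 2]
Births: 21106 × 0.324 = 6838, 12484 × 0.263 = 3283 → total 10121
15–29: 7916 × 0.974 = 7710
30–44: 21106 × 0.953 = 20114
45+: 12484 × 0.933 + 14138 × 0.268 = 11648 + 3789 = 15437
Net migration: 0–14 + 200 → 10321; 15–29 + 360 → 8070
→ [10321, 8070, 20114, 15437]
[period 3]
Births: 8070 × 0.324 = 2615, 20114 × 0.263 = 5290 → total 7905
15–29: 10321 × 0.974 = 10053
30–44: 8070 × 0.953 = 7691
45+: 20114 × 0.933 + 15437 × 0.268 = 18766 + 4137 = 22903
Net migration: 0–14 + 200 → 8105; 15–29 + 360 → 10413
→ [8105, 10413, 7691, 22903]
[period 4]
Births: 10413 × 0.324 = 3374, 7691 × 0.263 = 2023 → total 5397
15–29: 8105 × 0.974 = 7894
30–44: 10413 × 0.953 = 9924
45+: 7691 × 0.933 + 22903 × 0.268 = 7176 + 6138 = 13314
Net migration: 0–14 + 200 → 5597; 15–29 + 360 → 8254
→ [5597, 8254, 9924, 13314]
Scenario B total after 4 periods: 37089
Difference B − A = 37089 − 40326 = -3237

-3237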